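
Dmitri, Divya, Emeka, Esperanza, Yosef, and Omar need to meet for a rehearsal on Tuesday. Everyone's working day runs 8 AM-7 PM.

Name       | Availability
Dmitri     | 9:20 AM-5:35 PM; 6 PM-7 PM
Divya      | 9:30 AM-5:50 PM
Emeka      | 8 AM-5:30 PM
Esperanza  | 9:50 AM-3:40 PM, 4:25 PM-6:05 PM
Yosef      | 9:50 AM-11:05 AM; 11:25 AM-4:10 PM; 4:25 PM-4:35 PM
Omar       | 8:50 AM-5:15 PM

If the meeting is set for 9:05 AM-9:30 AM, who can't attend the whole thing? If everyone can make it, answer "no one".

Divya, Dmitri, Esperanza, Yosef

Dmitri: not fully free for 09:05-09:30. Divya: not fully free for 09:05-09:30. Emeka: free for 09:05-09:30. Esperanza: not fully free for 09:05-09:30. Yosef: not fully free for 09:05-09:30. Omar: free for 09:05-09:30.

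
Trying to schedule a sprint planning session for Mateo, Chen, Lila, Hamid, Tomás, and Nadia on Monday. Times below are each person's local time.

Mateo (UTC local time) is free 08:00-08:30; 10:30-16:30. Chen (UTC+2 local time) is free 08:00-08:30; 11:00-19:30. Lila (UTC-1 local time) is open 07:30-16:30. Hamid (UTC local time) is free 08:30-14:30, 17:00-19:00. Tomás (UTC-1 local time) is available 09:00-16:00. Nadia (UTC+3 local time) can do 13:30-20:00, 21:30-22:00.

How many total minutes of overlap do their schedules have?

Mateo in UTC: 08:00-08:30, 10:30-16:30.
Chen in UTC: 06:00-06:30, 09:00-17:30 (subtract 2h to convert from UTC+2).
Lila in UTC: 08:30-17:30 (add 1h to convert from UTC-1).
Hamid in UTC: 08:30-14:30, 17:00-19:00.
Tomás in UTC: 10:00-17:00 (add 1h to convert from UTC-1).
Nadia in UTC: 10:30-17:00, 18:30-19:00 (subtract 3h to convert from UTC+3).
Mateo ∩ Chen: 10:30-16:30.
Mateo ∩ Chen ∩ Lila: 10:30-16:30.
Mateo ∩ Chen ∩ Lila ∩ Hamid: 10:30-14:30.
Mateo ∩ Chen ∩ Lila ∩ Hamid ∩ Tomás: 10:30-14:30.
Mateo ∩ Chen ∩ Lila ∩ Hamid ∩ Tomás ∩ Nadia: 10:30-14:30.
So the common availability across everyone is 10:30-14:30.
That's a single block of 240 minutes.

240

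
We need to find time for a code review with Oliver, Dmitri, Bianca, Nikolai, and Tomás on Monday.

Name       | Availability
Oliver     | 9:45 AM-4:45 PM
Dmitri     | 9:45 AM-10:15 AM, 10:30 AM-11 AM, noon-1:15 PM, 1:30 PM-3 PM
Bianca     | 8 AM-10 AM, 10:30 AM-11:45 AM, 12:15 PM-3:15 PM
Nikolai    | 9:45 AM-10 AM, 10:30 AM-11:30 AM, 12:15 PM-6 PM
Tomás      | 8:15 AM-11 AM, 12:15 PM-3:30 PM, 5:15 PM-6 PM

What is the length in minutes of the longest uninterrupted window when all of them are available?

90

Oliver ∩ Dmitri: 09:45-10:15, 10:30-11:00, 12:00-13:15, 13:30-15:00.
Oliver ∩ Dmitri ∩ Bianca: 09:45-10:00, 10:30-11:00, 12:15-13:15, 13:30-15:00.
Oliver ∩ Dmitri ∩ Bianca ∩ Nikolai: 09:45-10:00, 10:30-11:00, 12:15-13:15, 13:30-15:00.
Oliver ∩ Dmitri ∩ Bianca ∩ Nikolai ∩ Tomás: 09:45-10:00, 10:30-11:00, 12:15-13:15, 13:30-15:00.
So the common availability across everyone is 09:45-10:00, 10:30-11:00, 12:15-13:15, 13:30-15:00.
The longest is 13:30-15:00 at 90 minutes.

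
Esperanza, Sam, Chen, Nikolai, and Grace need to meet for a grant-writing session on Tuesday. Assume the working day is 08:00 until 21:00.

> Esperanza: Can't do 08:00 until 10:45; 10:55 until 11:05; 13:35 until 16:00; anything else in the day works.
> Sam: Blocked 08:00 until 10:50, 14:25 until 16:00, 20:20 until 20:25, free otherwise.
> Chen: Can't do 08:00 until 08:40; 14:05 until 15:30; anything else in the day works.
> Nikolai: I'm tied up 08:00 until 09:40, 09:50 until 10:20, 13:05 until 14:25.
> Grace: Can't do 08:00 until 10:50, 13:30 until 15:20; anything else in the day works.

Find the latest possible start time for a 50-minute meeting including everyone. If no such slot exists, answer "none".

Esperanza free: 10:45-10:55, 11:05-13:35, 16:00-21:00 (invert busy blocks within the working day).
Sam free: 10:50-14:25, 16:00-20:20, 20:25-21:00 (invert busy blocks within the working day).
Chen free: 08:40-14:05, 15:30-21:00 (invert busy blocks within the working day).
Nikolai free: 09:40-09:50, 10:20-13:05, 14:25-21:00 (invert busy blocks within the working day).
Grace free: 10:50-13:30, 15:20-21:00 (invert busy blocks within the working day).
Esperanza ∩ Sam: 10:50-10:55, 11:05-13:35, 16:00-20:20, 20:25-21:00.
Esperanza ∩ Sam ∩ Chen: 10:50-10:55, 11:05-13:35, 16:00-20:20, 20:25-21:00.
Esperanza ∩ Sam ∩ Chen ∩ Nikolai: 10:50-10:55, 11:05-13:05, 16:00-20:20, 20:25-21:00.
Esperanza ∩ Sam ∩ Chen ∩ Nikolai ∩ Grace: 10:50-10:55, 11:05-13:05, 16:00-20:20, 20:25-21:00.
The last common window of at least 50 minutes is 16:00-20:20; a 50-minute meeting can start as late as 19:30 and still end by 20:20.

19:30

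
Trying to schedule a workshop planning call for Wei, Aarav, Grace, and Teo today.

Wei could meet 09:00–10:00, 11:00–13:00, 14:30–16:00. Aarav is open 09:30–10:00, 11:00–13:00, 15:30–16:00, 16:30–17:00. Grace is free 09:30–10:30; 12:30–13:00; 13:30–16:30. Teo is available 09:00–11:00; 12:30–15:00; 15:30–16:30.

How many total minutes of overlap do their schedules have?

Wei ∩ Aarav: 09:30-10:00, 11:00-13:00, 15:30-16:00.
Wei ∩ Aarav ∩ Grace: 09:30-10:00, 12:30-13:00, 15:30-16:00.
Wei ∩ Aarav ∩ Grace ∩ Teo: 09:30-10:00, 12:30-13:00, 15:30-16:00.
So the common availability across everyone is 09:30-10:00, 12:30-13:00, 15:30-16:00.
Summing the common windows: 30 + 30 + 30 = 90 minutes.

90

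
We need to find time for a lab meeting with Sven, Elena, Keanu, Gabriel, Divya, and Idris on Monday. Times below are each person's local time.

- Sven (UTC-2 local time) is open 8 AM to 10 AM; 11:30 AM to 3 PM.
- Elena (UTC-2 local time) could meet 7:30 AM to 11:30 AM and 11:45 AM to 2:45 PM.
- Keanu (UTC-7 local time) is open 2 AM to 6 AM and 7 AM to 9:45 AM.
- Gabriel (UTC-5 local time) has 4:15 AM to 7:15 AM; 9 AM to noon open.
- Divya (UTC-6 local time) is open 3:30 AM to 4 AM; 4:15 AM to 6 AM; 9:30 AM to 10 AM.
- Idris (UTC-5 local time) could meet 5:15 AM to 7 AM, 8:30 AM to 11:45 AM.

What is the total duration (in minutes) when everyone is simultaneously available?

Sven in UTC: 10:00-12:00, 13:30-17:00 (add 2h to convert from UTC-2).
Elena in UTC: 09:30-13:30, 13:45-16:45 (add 2h to convert from UTC-2).
Keanu in UTC: 09:00-13:00, 14:00-16:45 (add 7h to convert from UTC-7).
Gabriel in UTC: 09:15-12:15, 14:00-17:00 (add 5h to convert from UTC-5).
Divya in UTC: 09:30-10:00, 10:15-12:00, 15:30-16:00 (add 6h to convert from UTC-6).
Idris in UTC: 10:15-12:00, 13:30-16:45 (add 5h to convert from UTC-5).
Sven ∩ Elena: 10:00-12:00, 13:45-16:45.
Sven ∩ Elena ∩ Keanu: 10:00-12:00, 14:00-16:45.
Sven ∩ Elena ∩ Keanu ∩ Gabriel: 10:00-12:00, 14:00-16:45.
Sven ∩ Elena ∩ Keanu ∩ Gabriel ∩ Divya: 10:15-12:00, 15:30-16:00.
Sven ∩ Elena ∩ Keanu ∩ Gabriel ∩ Divya ∩ Idris: 10:15-12:00, 15:30-16:00.
Summing the common windows: 105 + 30 = 135 minutes.

135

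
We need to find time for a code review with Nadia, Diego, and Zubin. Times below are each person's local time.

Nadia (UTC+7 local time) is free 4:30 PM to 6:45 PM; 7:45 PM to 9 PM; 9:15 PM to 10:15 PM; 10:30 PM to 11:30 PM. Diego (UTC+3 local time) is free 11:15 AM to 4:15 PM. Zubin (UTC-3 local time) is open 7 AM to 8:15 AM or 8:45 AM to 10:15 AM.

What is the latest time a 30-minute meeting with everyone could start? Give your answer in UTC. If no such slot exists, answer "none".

Nadia in UTC: 09:30-11:45, 12:45-14:00, 14:15-15:15, 15:30-16:30 (subtract 7h to convert from UTC+7).
Diego in UTC: 08:15-13:15 (subtract 3h to convert from UTC+3).
Zubin in UTC: 10:00-11:15, 11:45-13:15 (add 3h to convert from UTC-3).
Nadia ∩ Diego: 09:30-11:45, 12:45-13:15.
Nadia ∩ Diego ∩ Zubin: 10:00-11:15, 12:45-13:15.
So the common availability across everyone is 10:00-11:15, 12:45-13:15.
The last common window of at least 30 minutes is 12:45-13:15; a 30-minute meeting can start as late as 12:45 and still end by 13:15.

12:45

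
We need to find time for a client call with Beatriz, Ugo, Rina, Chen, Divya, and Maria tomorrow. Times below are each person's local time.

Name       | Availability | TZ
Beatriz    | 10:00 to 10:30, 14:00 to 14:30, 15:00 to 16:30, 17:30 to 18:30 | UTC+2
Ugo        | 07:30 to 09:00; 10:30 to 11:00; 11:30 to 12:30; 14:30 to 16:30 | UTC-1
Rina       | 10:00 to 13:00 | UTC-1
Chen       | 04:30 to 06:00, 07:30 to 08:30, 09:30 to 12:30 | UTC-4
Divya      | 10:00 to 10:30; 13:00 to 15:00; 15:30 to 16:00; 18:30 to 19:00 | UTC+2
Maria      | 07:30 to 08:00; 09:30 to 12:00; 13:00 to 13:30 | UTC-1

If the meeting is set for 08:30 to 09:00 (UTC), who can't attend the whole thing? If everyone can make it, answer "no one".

Beatriz, Divya, Rina

Beatriz in UTC: 08:00-08:30, 12:00-12:30, 13:00-14:30, 15:30-16:30 (subtract 2h to convert from UTC+2).
Ugo in UTC: 08:30-10:00, 11:30-12:00, 12:30-13:30, 15:30-17:30 (add 1h to convert from UTC-1).
Rina in UTC: 11:00-14:00 (add 1h to convert from UTC-1).
Chen in UTC: 08:30-10:00, 11:30-12:30, 13:30-16:30 (add 4h to convert from UTC-4).
Divya in UTC: 08:00-08:30, 11:00-13:00, 13:30-14:00, 16:30-17:00 (subtract 2h to convert from UTC+2).
Maria in UTC: 08:30-09:00, 10:30-13:00, 14:00-14:30 (add 1h to convert from UTC-1).
Beatriz: not fully free for 08:30-09:00. Ugo: free for 08:30-09:00. Rina: not fully free for 08:30-09:00. Chen: free for 08:30-09:00. Divya: not fully free for 08:30-09:00. Maria: free for 08:30-09:00.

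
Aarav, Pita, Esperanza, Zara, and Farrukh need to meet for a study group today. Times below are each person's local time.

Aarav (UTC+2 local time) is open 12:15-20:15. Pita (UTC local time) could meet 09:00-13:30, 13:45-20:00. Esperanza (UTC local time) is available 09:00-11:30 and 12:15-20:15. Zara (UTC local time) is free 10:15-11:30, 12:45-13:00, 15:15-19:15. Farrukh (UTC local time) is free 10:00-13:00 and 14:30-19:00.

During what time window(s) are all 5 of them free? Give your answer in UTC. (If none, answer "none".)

10:15-11:30, 12:45-13:00, 15:15-18:15

Aarav in UTC: 10:15-18:15 (subtract 2h to convert from UTC+2).
Pita in UTC: 09:00-13:30, 13:45-20:00.
Esperanza in UTC: 09:00-11:30, 12:15-20:15.
Zara in UTC: 10:15-11:30, 12:45-13:00, 15:15-19:15.
Farrukh in UTC: 10:00-13:00, 14:30-19:00.
Aarav ∩ Pita: 10:15-13:30, 13:45-18:15.
Aarav ∩ Pita ∩ Esperanza: 10:15-11:30, 12:15-13:30, 13:45-18:15.
Aarav ∩ Pita ∩ Esperanza ∩ Zara: 10:15-11:30, 12:45-13:00, 15:15-18:15.
Aarav ∩ Pita ∩ Esperanza ∩ Zara ∩ Farrukh: 10:15-11:30, 12:45-13:00, 15:15-18:15.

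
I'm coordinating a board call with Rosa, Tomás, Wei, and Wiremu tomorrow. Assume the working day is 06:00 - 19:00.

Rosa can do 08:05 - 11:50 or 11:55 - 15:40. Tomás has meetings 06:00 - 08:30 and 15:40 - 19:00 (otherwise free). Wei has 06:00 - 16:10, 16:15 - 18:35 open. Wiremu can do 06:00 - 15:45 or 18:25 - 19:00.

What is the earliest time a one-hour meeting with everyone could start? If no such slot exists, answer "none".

08:30

Rosa free: 08:05-11:50, 11:55-15:40.
Tomás free: 08:30-15:40 (invert busy blocks within the working day).
Wei free: 06:00-16:10, 16:15-18:35.
Wiremu free: 06:00-15:45, 18:25-19:00.
Rosa ∩ Tomás: 08:30-11:50, 11:55-15:40.
Rosa ∩ Tomás ∩ Wei: 08:30-11:50, 11:55-15:40.
Rosa ∩ Tomás ∩ Wei ∩ Wiremu: 08:30-11:50, 11:55-15:40.
The first common window of at least 60 minutes is 08:30-11:50, so the earliest start is 08:30.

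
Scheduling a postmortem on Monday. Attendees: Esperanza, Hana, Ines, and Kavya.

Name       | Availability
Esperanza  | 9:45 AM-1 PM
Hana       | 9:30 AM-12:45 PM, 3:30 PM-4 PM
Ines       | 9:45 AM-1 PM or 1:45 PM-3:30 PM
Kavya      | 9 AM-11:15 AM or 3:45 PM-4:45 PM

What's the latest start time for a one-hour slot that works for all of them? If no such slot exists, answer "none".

Esperanza ∩ Hana: 09:45-12:45.
Esperanza ∩ Hana ∩ Ines: 09:45-12:45.
Esperanza ∩ Hana ∩ Ines ∩ Kavya: 09:45-11:15.
Those are the intersection windows.
The last common window of at least 60 minutes is 09:45-11:15; a 60-minute meeting can start as late as 10:15 and still end by 11:15.

10:15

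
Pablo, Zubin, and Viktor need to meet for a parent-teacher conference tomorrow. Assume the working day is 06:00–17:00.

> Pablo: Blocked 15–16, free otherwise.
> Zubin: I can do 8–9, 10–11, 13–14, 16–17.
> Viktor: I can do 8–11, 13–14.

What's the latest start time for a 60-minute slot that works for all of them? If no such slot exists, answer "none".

Pablo free: 06:00-15:00, 16:00-17:00 (invert busy blocks within the working day).
Zubin free: 08:00-09:00, 10:00-11:00, 13:00-14:00, 16:00-17:00.
Viktor free: 08:00-11:00, 13:00-14:00.
Pablo ∩ Zubin: 08:00-09:00, 10:00-11:00, 13:00-14:00, 16:00-17:00.
Pablo ∩ Zubin ∩ Viktor: 08:00-09:00, 10:00-11:00, 13:00-14:00.
The last common window of at least 60 minutes is 13:00-14:00; a 60-minute meeting can start as late as 13:00 and still end by 14:00.

13:00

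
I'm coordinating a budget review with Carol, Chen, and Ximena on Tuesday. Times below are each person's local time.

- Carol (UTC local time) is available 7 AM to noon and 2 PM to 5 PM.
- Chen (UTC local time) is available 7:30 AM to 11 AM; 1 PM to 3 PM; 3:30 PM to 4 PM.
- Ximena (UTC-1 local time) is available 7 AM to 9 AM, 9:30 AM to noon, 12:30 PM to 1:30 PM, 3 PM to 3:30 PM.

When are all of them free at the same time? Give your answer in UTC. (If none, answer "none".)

08:00-10:00, 10:30-11:00, 14:00-14:30

Carol in UTC: 07:00-12:00, 14:00-17:00.
Chen in UTC: 07:30-11:00, 13:00-15:00, 15:30-16:00.
Ximena in UTC: 08:00-10:00, 10:30-13:00, 13:30-14:30, 16:00-16:30 (add 1h to convert from UTC-1).
Carol ∩ Chen: 07:30-11:00, 14:00-15:00, 15:30-16:00.
Carol ∩ Chen ∩ Ximena: 08:00-10:00, 10:30-11:00, 14:00-14:30.
Those are the intersection windows.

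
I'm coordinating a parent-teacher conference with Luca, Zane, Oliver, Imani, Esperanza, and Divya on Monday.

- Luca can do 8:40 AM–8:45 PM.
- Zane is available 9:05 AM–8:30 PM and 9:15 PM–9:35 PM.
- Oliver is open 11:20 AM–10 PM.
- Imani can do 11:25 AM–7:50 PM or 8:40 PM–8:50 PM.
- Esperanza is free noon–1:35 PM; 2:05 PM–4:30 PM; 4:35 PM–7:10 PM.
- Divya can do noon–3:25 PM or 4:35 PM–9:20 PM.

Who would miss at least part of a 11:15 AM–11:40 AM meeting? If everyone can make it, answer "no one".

Divya, Esperanza, Imani, Oliver

Luca: free for 11:15-11:40. Zane: free for 11:15-11:40. Oliver: not fully free for 11:15-11:40. Imani: not fully free for 11:15-11:40. Esperanza: not fully free for 11:15-11:40. Divya: not fully free for 11:15-11:40.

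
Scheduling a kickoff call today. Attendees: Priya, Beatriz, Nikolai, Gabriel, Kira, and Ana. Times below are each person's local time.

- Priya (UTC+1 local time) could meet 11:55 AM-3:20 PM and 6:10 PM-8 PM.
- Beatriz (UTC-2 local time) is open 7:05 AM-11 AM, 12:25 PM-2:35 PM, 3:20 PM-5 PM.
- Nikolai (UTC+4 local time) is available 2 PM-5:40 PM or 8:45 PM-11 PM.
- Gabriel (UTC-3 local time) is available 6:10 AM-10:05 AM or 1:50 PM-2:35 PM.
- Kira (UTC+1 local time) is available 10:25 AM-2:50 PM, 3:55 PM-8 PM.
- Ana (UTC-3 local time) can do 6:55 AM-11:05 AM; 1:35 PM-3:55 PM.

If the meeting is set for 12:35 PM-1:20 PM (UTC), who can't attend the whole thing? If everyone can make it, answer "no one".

Beatriz, Gabriel

Priya in UTC: 10:55-14:20, 17:10-19:00 (subtract 1h to convert from UTC+1).
Beatriz in UTC: 09:05-13:00, 14:25-16:35, 17:20-19:00 (add 2h to convert from UTC-2).
Nikolai in UTC: 10:00-13:40, 16:45-19:00 (subtract 4h to convert from UTC+4).
Gabriel in UTC: 09:10-13:05, 16:50-17:35 (add 3h to convert from UTC-3).
Kira in UTC: 09:25-13:50, 14:55-19:00 (subtract 1h to convert from UTC+1).
Ana in UTC: 09:55-14:05, 16:35-18:55 (add 3h to convert from UTC-3).
Priya: free for 12:35-13:20. Beatriz: not fully free for 12:35-13:20. Nikolai: free for 12:35-13:20. Gabriel: not fully free for 12:35-13:20. Kira: free for 12:35-13:20. Ana: free for 12:35-13:20.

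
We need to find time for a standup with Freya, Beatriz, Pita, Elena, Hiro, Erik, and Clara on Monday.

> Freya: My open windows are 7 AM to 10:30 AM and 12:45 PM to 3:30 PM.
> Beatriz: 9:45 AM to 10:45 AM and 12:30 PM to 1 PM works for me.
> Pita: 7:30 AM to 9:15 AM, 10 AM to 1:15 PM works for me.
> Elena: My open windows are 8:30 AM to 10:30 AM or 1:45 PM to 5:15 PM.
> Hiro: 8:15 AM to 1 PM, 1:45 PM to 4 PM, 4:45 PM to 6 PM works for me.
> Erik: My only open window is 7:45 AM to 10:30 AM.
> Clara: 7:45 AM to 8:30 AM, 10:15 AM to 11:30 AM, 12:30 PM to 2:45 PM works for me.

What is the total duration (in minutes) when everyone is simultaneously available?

Freya ∩ Beatriz: 09:45-10:30, 12:45-13:00.
Freya ∩ Beatriz ∩ Pita: 10:00-10:30, 12:45-13:00.
Freya ∩ Beatriz ∩ Pita ∩ Elena: 10:00-10:30.
Freya ∩ Beatriz ∩ Pita ∩ Elena ∩ Hiro: 10:00-10:30.
Freya ∩ Beatriz ∩ Pita ∩ Elena ∩ Hiro ∩ Erik: 10:00-10:30.
Freya ∩ Beatriz ∩ Pita ∩ Elena ∩ Hiro ∩ Erik ∩ Clara: 10:15-10:30.
So the common availability across everyone is 10:15-10:30.
That's a single block of 15 minutes.

15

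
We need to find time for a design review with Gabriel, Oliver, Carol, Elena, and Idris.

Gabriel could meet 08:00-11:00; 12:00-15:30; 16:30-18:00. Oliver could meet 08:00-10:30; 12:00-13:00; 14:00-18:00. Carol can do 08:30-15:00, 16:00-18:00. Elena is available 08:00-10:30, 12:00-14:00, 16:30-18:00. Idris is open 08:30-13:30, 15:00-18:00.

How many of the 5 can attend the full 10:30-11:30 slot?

Carol and Idris can make the full 10:30-11:30 slot — that's 2.

2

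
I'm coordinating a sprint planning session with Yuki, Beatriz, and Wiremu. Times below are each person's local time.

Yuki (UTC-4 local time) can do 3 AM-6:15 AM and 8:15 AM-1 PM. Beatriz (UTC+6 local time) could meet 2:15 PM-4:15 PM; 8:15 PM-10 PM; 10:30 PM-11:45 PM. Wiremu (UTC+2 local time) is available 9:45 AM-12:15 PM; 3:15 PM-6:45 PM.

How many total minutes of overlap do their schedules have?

Yuki in UTC: 07:00-10:15, 12:15-17:00 (add 4h to convert from UTC-4).
Beatriz in UTC: 08:15-10:15, 14:15-16:00, 16:30-17:45 (subtract 6h to convert from UTC+6).
Wiremu in UTC: 07:45-10:15, 13:15-16:45 (subtract 2h to convert from UTC+2).
Yuki ∩ Beatriz: 08:15-10:15, 14:15-16:00, 16:30-17:00.
Yuki ∩ Beatriz ∩ Wiremu: 08:15-10:15, 14:15-16:00, 16:30-16:45.
So the common availability across everyone is 08:15-10:15, 14:15-16:00, 16:30-16:45.
Summing the common windows: 120 + 105 + 15 = 240 minutes.

240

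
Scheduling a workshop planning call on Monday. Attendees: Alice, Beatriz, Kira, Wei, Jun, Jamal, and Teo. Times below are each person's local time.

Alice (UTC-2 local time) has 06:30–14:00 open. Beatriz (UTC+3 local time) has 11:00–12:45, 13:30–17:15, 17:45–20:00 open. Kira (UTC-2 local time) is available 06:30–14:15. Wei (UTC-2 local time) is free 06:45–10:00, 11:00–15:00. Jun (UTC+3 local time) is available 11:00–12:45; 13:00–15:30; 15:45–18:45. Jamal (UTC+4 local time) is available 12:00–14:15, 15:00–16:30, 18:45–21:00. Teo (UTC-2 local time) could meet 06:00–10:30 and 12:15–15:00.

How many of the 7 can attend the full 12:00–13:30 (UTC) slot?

Alice in UTC: 08:30-16:00 (add 2h to convert from UTC-2).
Beatriz in UTC: 08:00-09:45, 10:30-14:15, 14:45-17:00 (subtract 3h to convert from UTC+3).
Kira in UTC: 08:30-16:15 (add 2h to convert from UTC-2).
Wei in UTC: 08:45-12:00, 13:00-17:00 (add 2h to convert from UTC-2).
Jun in UTC: 08:00-09:45, 10:00-12:30, 12:45-15:45 (subtract 3h to convert from UTC+3).
Jamal in UTC: 08:00-10:15, 11:00-12:30, 14:45-17:00 (subtract 4h to convert from UTC+4).
Teo in UTC: 08:00-12:30, 14:15-17:00 (add 2h to convert from UTC-2).
Alice, Beatriz, and Kira can make the full 12:00-13:30 slot — that's 3.

3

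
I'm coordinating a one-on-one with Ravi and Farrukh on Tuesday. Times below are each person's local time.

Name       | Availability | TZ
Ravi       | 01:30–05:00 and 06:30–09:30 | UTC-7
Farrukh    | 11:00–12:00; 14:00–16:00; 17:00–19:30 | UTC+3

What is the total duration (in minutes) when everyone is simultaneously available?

240

Ravi in UTC: 08:30-12:00, 13:30-16:30 (add 7h to convert from UTC-7).
Farrukh in UTC: 08:00-09:00, 11:00-13:00, 14:00-16:30 (subtract 3h to convert from UTC+3).
Ravi ∩ Farrukh: 08:30-09:00, 11:00-12:00, 14:00-16:30.
Summing the common windows: 30 + 60 + 150 = 240 minutes.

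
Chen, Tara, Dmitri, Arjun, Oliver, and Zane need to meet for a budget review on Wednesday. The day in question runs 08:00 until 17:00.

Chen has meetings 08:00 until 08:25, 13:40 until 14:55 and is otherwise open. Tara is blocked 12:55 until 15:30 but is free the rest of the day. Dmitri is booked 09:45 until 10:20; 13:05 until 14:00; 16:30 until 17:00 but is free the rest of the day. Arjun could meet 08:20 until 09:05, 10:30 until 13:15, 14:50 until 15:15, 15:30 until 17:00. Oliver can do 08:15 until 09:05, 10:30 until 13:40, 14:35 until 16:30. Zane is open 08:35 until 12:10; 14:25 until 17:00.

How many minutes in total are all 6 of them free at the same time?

190

Chen free: 08:25-13:40, 14:55-17:00 (invert busy blocks within the working day).
Tara free: 08:00-12:55, 15:30-17:00 (invert busy blocks within the working day).
Dmitri free: 08:00-09:45, 10:20-13:05, 14:00-16:30 (invert busy blocks within the working day).
Arjun free: 08:20-09:05, 10:30-13:15, 14:50-15:15, 15:30-17:00.
Oliver free: 08:15-09:05, 10:30-13:40, 14:35-16:30.
Zane free: 08:35-12:10, 14:25-17:00.
Chen ∩ Tara: 08:25-12:55, 15:30-17:00.
Chen ∩ Tara ∩ Dmitri: 08:25-09:45, 10:20-12:55, 15:30-16:30.
Chen ∩ Tara ∩ Dmitri ∩ Arjun: 08:25-09:05, 10:30-12:55, 15:30-16:30.
Chen ∩ Tara ∩ Dmitri ∩ Arjun ∩ Oliver: 08:25-09:05, 10:30-12:55, 15:30-16:30.
Chen ∩ Tara ∩ Dmitri ∩ Arjun ∩ Oliver ∩ Zane: 08:35-09:05, 10:30-12:10, 15:30-16:30.
Those are the intersection windows.
Summing the common windows: 30 + 100 + 60 = 190 minutes.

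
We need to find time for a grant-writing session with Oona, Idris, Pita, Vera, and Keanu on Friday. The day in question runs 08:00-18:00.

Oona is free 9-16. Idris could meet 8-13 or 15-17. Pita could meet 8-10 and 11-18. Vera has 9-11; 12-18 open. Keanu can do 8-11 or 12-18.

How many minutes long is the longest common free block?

60

Oona ∩ Idris: 09:00-13:00, 15:00-16:00.
Oona ∩ Idris ∩ Pita: 09:00-10:00, 11:00-13:00, 15:00-16:00.
Oona ∩ Idris ∩ Pita ∩ Vera: 09:00-10:00, 12:00-13:00, 15:00-16:00.
Oona ∩ Idris ∩ Pita ∩ Vera ∩ Keanu: 09:00-10:00, 12:00-13:00, 15:00-16:00.
The longest is 09:00-10:00 at 60 minutes.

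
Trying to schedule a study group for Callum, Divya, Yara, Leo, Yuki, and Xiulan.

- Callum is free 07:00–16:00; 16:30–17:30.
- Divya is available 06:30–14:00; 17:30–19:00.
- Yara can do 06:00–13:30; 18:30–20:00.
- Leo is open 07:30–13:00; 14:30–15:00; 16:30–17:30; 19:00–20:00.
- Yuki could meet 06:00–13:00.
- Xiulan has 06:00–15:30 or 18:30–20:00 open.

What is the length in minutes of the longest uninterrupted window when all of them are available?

330

Callum ∩ Divya: 07:00-14:00.
Callum ∩ Divya ∩ Yara: 07:00-13:30.
Callum ∩ Divya ∩ Yara ∩ Leo: 07:30-13:00.
Callum ∩ Divya ∩ Yara ∩ Leo ∩ Yuki: 07:30-13:00.
Callum ∩ Divya ∩ Yara ∩ Leo ∩ Yuki ∩ Xiulan: 07:30-13:00.
The longest is 07:30-13:00 at 330 minutes.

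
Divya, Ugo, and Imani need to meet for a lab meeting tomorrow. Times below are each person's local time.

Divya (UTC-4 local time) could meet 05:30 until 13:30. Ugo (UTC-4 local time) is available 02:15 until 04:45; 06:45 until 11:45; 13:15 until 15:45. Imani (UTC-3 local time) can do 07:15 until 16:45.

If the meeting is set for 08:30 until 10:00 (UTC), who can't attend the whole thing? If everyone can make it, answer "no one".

Divya in UTC: 09:30-17:30 (add 4h to convert from UTC-4).
Ugo in UTC: 06:15-08:45, 10:45-15:45, 17:15-19:45 (add 4h to convert from UTC-4).
Imani in UTC: 10:15-19:45 (add 3h to convert from UTC-3).
Divya: not fully free for 08:30-10:00. Ugo: not fully free for 08:30-10:00. Imani: not fully free for 08:30-10:00.

Divya, Imani, Ugo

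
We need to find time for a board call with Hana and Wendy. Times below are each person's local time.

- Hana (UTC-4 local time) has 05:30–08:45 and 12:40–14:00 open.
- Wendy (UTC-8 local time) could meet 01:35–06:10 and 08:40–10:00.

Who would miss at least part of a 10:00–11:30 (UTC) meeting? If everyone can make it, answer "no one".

no one

Hana in UTC: 09:30-12:45, 16:40-18:00 (add 4h to convert from UTC-4).
Wendy in UTC: 09:35-14:10, 16:40-18:00 (add 8h to convert from UTC-8).
Hana: free for 10:00-11:30. Wendy: free for 10:00-11:30.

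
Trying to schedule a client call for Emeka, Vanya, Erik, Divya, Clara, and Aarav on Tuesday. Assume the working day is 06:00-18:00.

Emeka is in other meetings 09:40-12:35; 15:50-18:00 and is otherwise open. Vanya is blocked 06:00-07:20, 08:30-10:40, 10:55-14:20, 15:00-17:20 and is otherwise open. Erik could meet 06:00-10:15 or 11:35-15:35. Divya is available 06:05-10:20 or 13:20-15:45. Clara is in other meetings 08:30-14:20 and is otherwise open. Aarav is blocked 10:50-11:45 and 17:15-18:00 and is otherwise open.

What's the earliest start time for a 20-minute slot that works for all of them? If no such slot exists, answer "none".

Emeka free: 06:00-09:40, 12:35-15:50 (invert busy blocks within the working day).
Vanya free: 07:20-08:30, 10:40-10:55, 14:20-15:00, 17:20-18:00 (invert busy blocks within the working day).
Erik free: 06:00-10:15, 11:35-15:35.
Divya free: 06:05-10:20, 13:20-15:45.
Clara free: 06:00-08:30, 14:20-18:00 (invert busy blocks within the working day).
Aarav free: 06:00-10:50, 11:45-17:15 (invert busy blocks within the working day).
Emeka ∩ Vanya: 07:20-08:30, 14:20-15:00.
Emeka ∩ Vanya ∩ Erik: 07:20-08:30, 14:20-15:00.
Emeka ∩ Vanya ∩ Erik ∩ Divya: 07:20-08:30, 14:20-15:00.
Emeka ∩ Vanya ∩ Erik ∩ Divya ∩ Clara: 07:20-08:30, 14:20-15:00.
Emeka ∩ Vanya ∩ Erik ∩ Divya ∩ Clara ∩ Aarav: 07:20-08:30, 14:20-15:00.
Those are the intersection windows.
The first common window of at least 20 minutes is 07:20-08:30, so the earliest start is 07:20.

07:20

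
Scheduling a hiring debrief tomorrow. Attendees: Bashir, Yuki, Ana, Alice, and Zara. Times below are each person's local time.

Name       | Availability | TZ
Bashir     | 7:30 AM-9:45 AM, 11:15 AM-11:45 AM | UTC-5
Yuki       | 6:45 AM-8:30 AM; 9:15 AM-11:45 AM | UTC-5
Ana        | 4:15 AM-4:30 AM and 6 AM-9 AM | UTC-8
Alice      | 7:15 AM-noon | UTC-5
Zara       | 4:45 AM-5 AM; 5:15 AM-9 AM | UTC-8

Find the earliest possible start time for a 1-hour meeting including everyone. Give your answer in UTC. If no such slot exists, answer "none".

none

Bashir in UTC: 12:30-14:45, 16:15-16:45 (add 5h to convert from UTC-5).
Yuki in UTC: 11:45-13:30, 14:15-16:45 (add 5h to convert from UTC-5).
Ana in UTC: 12:15-12:30, 14:00-17:00 (add 8h to convert from UTC-8).
Alice in UTC: 12:15-17:00 (add 5h to convert from UTC-5).
Zara in UTC: 12:45-13:00, 13:15-17:00 (add 8h to convert from UTC-8).
Bashir ∩ Yuki: 12:30-13:30, 14:15-14:45, 16:15-16:45.
Bashir ∩ Yuki ∩ Ana: 14:15-14:45, 16:15-16:45.
Bashir ∩ Yuki ∩ Ana ∩ Alice: 14:15-14:45, 16:15-16:45.
Bashir ∩ Yuki ∩ Ana ∩ Alice ∩ Zara: 14:15-14:45, 16:15-16:45.
No common window is at least 60 minutes long.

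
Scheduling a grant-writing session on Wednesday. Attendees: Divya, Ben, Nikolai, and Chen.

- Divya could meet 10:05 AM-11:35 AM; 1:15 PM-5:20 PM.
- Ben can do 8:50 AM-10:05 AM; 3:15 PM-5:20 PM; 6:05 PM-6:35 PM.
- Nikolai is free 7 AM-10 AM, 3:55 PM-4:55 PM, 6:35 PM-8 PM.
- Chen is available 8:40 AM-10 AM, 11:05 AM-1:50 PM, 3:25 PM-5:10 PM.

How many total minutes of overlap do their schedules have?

Divya ∩ Ben: 15:15-17:20.
Divya ∩ Ben ∩ Nikolai: 15:55-16:55.
Divya ∩ Ben ∩ Nikolai ∩ Chen: 15:55-16:55.
That's a single block of 60 minutes.

60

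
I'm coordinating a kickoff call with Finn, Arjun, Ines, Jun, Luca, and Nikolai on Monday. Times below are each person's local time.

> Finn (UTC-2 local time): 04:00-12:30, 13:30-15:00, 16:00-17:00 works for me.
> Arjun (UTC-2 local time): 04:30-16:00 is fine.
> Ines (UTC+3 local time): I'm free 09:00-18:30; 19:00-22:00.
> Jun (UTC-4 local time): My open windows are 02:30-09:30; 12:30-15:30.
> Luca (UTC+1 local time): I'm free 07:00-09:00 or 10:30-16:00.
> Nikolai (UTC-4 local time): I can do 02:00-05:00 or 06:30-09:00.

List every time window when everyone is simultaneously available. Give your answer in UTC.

Finn in UTC: 06:00-14:30, 15:30-17:00, 18:00-19:00 (add 2h to convert from UTC-2).
Arjun in UTC: 06:30-18:00 (add 2h to convert from UTC-2).
Ines in UTC: 06:00-15:30, 16:00-19:00 (subtract 3h to convert from UTC+3).
Jun in UTC: 06:30-13:30, 16:30-19:30 (add 4h to convert from UTC-4).
Luca in UTC: 06:00-08:00, 09:30-15:00 (subtract 1h to convert from UTC+1).
Nikolai in UTC: 06:00-09:00, 10:30-13:00 (add 4h to convert from UTC-4).
Finn ∩ Arjun: 06:30-14:30, 15:30-17:00.
Finn ∩ Arjun ∩ Ines: 06:30-14:30, 16:00-17:00.
Finn ∩ Arjun ∩ Ines ∩ Jun: 06:30-13:30, 16:30-17:00.
Finn ∩ Arjun ∩ Ines ∩ Jun ∩ Luca: 06:30-08:00, 09:30-13:30.
Finn ∩ Arjun ∩ Ines ∩ Jun ∩ Luca ∩ Nikolai: 06:30-08:00, 10:30-13:00.
Those are the intersection windows.

06:30-08:00, 10:30-13:00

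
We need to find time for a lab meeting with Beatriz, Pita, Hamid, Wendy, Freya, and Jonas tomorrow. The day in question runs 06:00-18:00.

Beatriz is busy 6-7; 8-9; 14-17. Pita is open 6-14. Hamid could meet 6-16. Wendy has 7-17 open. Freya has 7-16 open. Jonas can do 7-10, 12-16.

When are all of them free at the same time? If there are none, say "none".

07:00-08:00, 09:00-10:00, 12:00-14:00

Beatriz free: 07:00-08:00, 09:00-14:00, 17:00-18:00 (invert busy blocks within the working day).
Pita free: 06:00-14:00.
Hamid free: 06:00-16:00.
Wendy free: 07:00-17:00.
Freya free: 07:00-16:00.
Jonas free: 07:00-10:00, 12:00-16:00.
Beatriz ∩ Pita: 07:00-08:00, 09:00-14:00.
Beatriz ∩ Pita ∩ Hamid: 07:00-08:00, 09:00-14:00.
Beatriz ∩ Pita ∩ Hamid ∩ Wendy: 07:00-08:00, 09:00-14:00.
Beatriz ∩ Pita ∩ Hamid ∩ Wendy ∩ Freya: 07:00-08:00, 09:00-14:00.
Beatriz ∩ Pita ∩ Hamid ∩ Wendy ∩ Freya ∩ Jonas: 07:00-08:00, 09:00-10:00, 12:00-14:00.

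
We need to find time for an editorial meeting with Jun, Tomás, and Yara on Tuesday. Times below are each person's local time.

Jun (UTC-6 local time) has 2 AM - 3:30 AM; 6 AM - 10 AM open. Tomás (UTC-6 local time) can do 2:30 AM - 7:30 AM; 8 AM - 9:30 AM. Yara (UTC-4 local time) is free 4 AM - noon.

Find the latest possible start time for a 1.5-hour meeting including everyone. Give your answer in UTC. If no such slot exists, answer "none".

14:00

Jun in UTC: 08:00-09:30, 12:00-16:00 (add 6h to convert from UTC-6).
Tomás in UTC: 08:30-13:30, 14:00-15:30 (add 6h to convert from UTC-6).
Yara in UTC: 08:00-16:00 (add 4h to convert from UTC-4).
Jun ∩ Tomás: 08:30-09:30, 12:00-13:30, 14:00-15:30.
Jun ∩ Tomás ∩ Yara: 08:30-09:30, 12:00-13:30, 14:00-15:30.
The last common window of at least 90 minutes is 14:00-15:30; a 90-minute meeting can start as late as 14:00 and still end by 15:30.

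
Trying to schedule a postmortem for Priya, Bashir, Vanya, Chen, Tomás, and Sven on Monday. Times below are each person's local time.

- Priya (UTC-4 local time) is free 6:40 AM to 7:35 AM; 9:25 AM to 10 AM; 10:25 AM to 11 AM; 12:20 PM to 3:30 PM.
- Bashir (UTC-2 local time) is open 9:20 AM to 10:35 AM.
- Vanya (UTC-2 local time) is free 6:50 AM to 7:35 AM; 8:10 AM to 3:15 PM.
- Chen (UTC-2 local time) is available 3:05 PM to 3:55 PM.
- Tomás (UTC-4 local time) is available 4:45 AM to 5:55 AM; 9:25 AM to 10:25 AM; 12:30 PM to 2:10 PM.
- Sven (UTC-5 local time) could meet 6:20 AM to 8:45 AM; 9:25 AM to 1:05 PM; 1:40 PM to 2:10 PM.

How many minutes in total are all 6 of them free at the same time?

Priya in UTC: 10:40-11:35, 13:25-14:00, 14:25-15:00, 16:20-19:30 (add 4h to convert from UTC-4).
Bashir in UTC: 11:20-12:35 (add 2h to convert from UTC-2).
Vanya in UTC: 08:50-09:35, 10:10-17:15 (add 2h to convert from UTC-2).
Chen in UTC: 17:05-17:55 (add 2h to convert from UTC-2).
Tomás in UTC: 08:45-09:55, 13:25-14:25, 16:30-18:10 (add 4h to convert from UTC-4).
Sven in UTC: 11:20-13:45, 14:25-18:05, 18:40-19:10 (add 5h to convert from UTC-5).
Priya ∩ Bashir: 11:20-11:35.
Priya ∩ Bashir ∩ Vanya: 11:20-11:35.
Priya ∩ Bashir ∩ Vanya ∩ Chen: ∅.
Priya ∩ Bashir ∩ Vanya ∩ Chen ∩ Tomás: ∅.
Priya ∩ Bashir ∩ Vanya ∩ Chen ∩ Tomás ∩ Sven: ∅.
There is no time when everyone is free.
There is no common window, so the total is 0 minutes.

0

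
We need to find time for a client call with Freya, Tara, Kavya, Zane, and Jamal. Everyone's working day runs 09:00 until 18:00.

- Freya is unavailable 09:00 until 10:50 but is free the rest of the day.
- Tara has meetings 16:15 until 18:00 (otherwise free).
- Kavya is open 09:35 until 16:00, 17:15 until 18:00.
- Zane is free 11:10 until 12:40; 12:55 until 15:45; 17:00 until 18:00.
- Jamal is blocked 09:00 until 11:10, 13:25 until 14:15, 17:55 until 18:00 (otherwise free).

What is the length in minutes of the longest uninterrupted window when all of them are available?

Freya free: 10:50-18:00 (invert busy blocks within the working day).
Tara free: 09:00-16:15 (invert busy blocks within the working day).
Kavya free: 09:35-16:00, 17:15-18:00.
Zane free: 11:10-12:40, 12:55-15:45, 17:00-18:00.
Jamal free: 11:10-13:25, 14:15-17:55 (invert busy blocks within the working day).
Freya ∩ Tara: 10:50-16:15.
Freya ∩ Tara ∩ Kavya: 10:50-16:00.
Freya ∩ Tara ∩ Kavya ∩ Zane: 11:10-12:40, 12:55-15:45.
Freya ∩ Tara ∩ Kavya ∩ Zane ∩ Jamal: 11:10-12:40, 12:55-13:25, 14:15-15:45.
Those are the intersection windows.
The longest is 11:10-12:40 at 90 minutes.

90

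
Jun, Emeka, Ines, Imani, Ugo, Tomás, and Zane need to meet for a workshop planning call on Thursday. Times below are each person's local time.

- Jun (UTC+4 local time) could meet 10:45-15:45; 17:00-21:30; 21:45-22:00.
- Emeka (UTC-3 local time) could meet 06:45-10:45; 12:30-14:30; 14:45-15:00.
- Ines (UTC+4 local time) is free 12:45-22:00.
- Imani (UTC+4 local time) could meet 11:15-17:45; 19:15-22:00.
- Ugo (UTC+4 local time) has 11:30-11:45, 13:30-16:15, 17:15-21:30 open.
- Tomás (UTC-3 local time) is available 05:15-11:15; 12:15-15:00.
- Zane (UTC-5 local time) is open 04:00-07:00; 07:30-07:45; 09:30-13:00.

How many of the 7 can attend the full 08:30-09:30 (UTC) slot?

Jun in UTC: 06:45-11:45, 13:00-17:30, 17:45-18:00 (subtract 4h to convert from UTC+4).
Emeka in UTC: 09:45-13:45, 15:30-17:30, 17:45-18:00 (add 3h to convert from UTC-3).
Ines in UTC: 08:45-18:00 (subtract 4h to convert from UTC+4).
Imani in UTC: 07:15-13:45, 15:15-18:00 (subtract 4h to convert from UTC+4).
Ugo in UTC: 07:30-07:45, 09:30-12:15, 13:15-17:30 (subtract 4h to convert from UTC+4).
Tomás in UTC: 08:15-14:15, 15:15-18:00 (add 3h to convert from UTC-3).
Zane in UTC: 09:00-12:00, 12:30-12:45, 14:30-18:00 (add 5h to convert from UTC-5).
Jun, Imani, and Tomás can make the full 08:30-09:30 slot — that's 3.

3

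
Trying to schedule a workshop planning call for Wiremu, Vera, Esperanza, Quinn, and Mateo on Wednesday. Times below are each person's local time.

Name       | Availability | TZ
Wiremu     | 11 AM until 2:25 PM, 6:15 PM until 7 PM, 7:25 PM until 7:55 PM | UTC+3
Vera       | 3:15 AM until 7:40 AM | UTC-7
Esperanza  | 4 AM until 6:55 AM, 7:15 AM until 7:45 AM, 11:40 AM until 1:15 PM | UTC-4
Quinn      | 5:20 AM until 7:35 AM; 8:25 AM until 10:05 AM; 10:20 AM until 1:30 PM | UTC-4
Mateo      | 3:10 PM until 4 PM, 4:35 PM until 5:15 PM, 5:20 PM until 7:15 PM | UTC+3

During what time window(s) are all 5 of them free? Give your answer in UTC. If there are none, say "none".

none

Wiremu in UTC: 08:00-11:25, 15:15-16:00, 16:25-16:55 (subtract 3h to convert from UTC+3).
Vera in UTC: 10:15-14:40 (add 7h to convert from UTC-7).
Esperanza in UTC: 08:00-10:55, 11:15-11:45, 15:40-17:15 (add 4h to convert from UTC-4).
Quinn in UTC: 09:20-11:35, 12:25-14:05, 14:20-17:30 (add 4h to convert from UTC-4).
Mateo in UTC: 12:10-13:00, 13:35-14:15, 14:20-16:15 (subtract 3h to convert from UTC+3).
Wiremu ∩ Vera: 10:15-11:25.
Wiremu ∩ Vera ∩ Esperanza: 10:15-10:55, 11:15-11:25.
Wiremu ∩ Vera ∩ Esperanza ∩ Quinn: 10:15-10:55, 11:15-11:25.
Wiremu ∩ Vera ∩ Esperanza ∩ Quinn ∩ Mateo: ∅.
There is no time when everyone is free.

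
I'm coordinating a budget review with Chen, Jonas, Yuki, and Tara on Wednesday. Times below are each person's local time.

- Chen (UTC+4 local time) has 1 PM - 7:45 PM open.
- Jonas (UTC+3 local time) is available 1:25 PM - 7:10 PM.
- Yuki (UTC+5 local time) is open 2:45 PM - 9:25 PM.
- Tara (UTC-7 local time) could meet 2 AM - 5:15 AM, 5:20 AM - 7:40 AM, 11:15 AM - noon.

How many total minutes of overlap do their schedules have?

Chen in UTC: 09:00-15:45 (subtract 4h to convert from UTC+4).
Jonas in UTC: 10:25-16:10 (subtract 3h to convert from UTC+3).
Yuki in UTC: 09:45-16:25 (subtract 5h to convert from UTC+5).
Tara in UTC: 09:00-12:15, 12:20-14:40, 18:15-19:00 (add 7h to convert from UTC-7).
Chen ∩ Jonas: 10:25-15:45.
Chen ∩ Jonas ∩ Yuki: 10:25-15:45.
Chen ∩ Jonas ∩ Yuki ∩ Tara: 10:25-12:15, 12:20-14:40.
Summing the common windows: 110 + 140 = 250 minutes.

250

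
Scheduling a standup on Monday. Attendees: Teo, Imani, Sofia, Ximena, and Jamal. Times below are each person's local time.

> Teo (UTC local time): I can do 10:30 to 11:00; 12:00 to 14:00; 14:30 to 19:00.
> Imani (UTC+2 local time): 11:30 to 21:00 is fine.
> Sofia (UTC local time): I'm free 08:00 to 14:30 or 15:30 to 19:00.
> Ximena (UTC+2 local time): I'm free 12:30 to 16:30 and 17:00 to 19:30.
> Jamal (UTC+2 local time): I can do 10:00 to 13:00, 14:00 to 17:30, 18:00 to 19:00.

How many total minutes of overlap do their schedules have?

Teo in UTC: 10:30-11:00, 12:00-14:00, 14:30-19:00.
Imani in UTC: 09:30-19:00 (subtract 2h to convert from UTC+2).
Sofia in UTC: 08:00-14:30, 15:30-19:00.
Ximena in UTC: 10:30-14:30, 15:00-17:30 (subtract 2h to convert from UTC+2).
Jamal in UTC: 08:00-11:00, 12:00-15:30, 16:00-17:00 (subtract 2h to convert from UTC+2).
Teo ∩ Imani: 10:30-11:00, 12:00-14:00, 14:30-19:00.
Teo ∩ Imani ∩ Sofia: 10:30-11:00, 12:00-14:00, 15:30-19:00.
Teo ∩ Imani ∩ Sofia ∩ Ximena: 10:30-11:00, 12:00-14:00, 15:30-17:30.
Teo ∩ Imani ∩ Sofia ∩ Ximena ∩ Jamal: 10:30-11:00, 12:00-14:00, 16:00-17:00.
Summing the common windows: 30 + 120 + 60 = 210 minutes.

210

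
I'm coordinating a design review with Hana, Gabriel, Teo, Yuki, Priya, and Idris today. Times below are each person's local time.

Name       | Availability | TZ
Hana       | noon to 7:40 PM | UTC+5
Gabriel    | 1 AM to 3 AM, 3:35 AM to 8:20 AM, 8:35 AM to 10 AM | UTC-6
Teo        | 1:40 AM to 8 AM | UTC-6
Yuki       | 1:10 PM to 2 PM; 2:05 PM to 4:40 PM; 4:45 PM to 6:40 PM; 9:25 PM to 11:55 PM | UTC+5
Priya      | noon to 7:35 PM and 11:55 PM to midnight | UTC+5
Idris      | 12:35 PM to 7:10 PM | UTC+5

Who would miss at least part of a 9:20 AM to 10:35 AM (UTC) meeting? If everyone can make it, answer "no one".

Hana in UTC: 07:00-14:40 (subtract 5h to convert from UTC+5).
Gabriel in UTC: 07:00-09:00, 09:35-14:20, 14:35-16:00 (add 6h to convert from UTC-6).
Teo in UTC: 07:40-14:00 (add 6h to convert from UTC-6).
Yuki in UTC: 08:10-09:00, 09:05-11:40, 11:45-13:40, 16:25-18:55 (subtract 5h to convert from UTC+5).
Priya in UTC: 07:00-14:35, 18:55-19:00 (subtract 5h to convert from UTC+5).
Idris in UTC: 07:35-14:10 (subtract 5h to convert from UTC+5).
Hana: free for 09:20-10:35. Gabriel: not fully free for 09:20-10:35. Teo: free for 09:20-10:35. Yuki: free for 09:20-10:35. Priya: free for 09:20-10:35. Idris: free for 09:20-10:35.

Gabriel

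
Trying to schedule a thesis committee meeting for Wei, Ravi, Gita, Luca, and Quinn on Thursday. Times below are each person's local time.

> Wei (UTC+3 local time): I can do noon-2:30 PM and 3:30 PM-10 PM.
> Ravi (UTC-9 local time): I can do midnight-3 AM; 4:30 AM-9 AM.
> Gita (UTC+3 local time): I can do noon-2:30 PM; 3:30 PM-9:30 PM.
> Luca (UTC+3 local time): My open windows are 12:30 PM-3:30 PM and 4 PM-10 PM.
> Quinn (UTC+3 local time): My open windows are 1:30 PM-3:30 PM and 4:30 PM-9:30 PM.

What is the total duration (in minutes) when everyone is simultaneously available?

Wei in UTC: 09:00-11:30, 12:30-19:00 (subtract 3h to convert from UTC+3).
Ravi in UTC: 09:00-12:00, 13:30-18:00 (add 9h to convert from UTC-9).
Gita in UTC: 09:00-11:30, 12:30-18:30 (subtract 3h to convert from UTC+3).
Luca in UTC: 09:30-12:30, 13:00-19:00 (subtract 3h to convert from UTC+3).
Quinn in UTC: 10:30-12:30, 13:30-18:30 (subtract 3h to convert from UTC+3).
Wei ∩ Ravi: 09:00-11:30, 13:30-18:00.
Wei ∩ Ravi ∩ Gita: 09:00-11:30, 13:30-18:00.
Wei ∩ Ravi ∩ Gita ∩ Luca: 09:30-11:30, 13:30-18:00.
Wei ∩ Ravi ∩ Gita ∩ Luca ∩ Quinn: 10:30-11:30, 13:30-18:00.
Those are the intersection windows.
Summing the common windows: 60 + 270 = 330 minutes.

330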